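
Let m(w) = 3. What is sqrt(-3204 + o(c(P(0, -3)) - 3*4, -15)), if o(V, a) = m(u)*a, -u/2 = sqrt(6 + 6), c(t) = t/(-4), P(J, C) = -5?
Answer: 57*I ≈ 57.0*I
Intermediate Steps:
c(t) = -t/4 (c(t) = t*(-1/4) = -t/4)
u = -4*sqrt(3) (u = -2*sqrt(6 + 6) = -4*sqrt(3) ≈ -6.9282)
o(V, a) = 3*a
sqrt(-3204 + o(c(P(0, -3)) - 3*4, -15)) = sqrt(-3204 + 3*(-15)) = sqrt(-3204 - 45) = sqrt(-3249) = 57*I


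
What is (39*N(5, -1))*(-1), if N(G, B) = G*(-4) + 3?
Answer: 663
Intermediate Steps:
N(G, B) = 3 - 4*G (N(G, B) = -4*G + 3 = 3 - 4*G)
(39*N(5, -1))*(-1) = (39*(3 - 4*5))*(-1) = (39*(3 - 20))*(-1) = (39*(-17))*(-1) = -663*(-1) = 663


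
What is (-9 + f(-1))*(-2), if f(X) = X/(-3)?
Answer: 52/3 ≈ 17.333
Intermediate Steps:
f(X) = -X/3 (f(X) = X*(-⅓) = -X/3)
(-9 + f(-1))*(-2) = (-9 - ⅓*(-1))*(-2) = (-9 + ⅓)*(-2) = -26/3*(-2) = 52/3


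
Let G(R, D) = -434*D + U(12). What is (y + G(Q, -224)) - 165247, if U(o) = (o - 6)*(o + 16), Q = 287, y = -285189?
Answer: -353052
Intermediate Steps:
U(o) = (-6 + o)*(16 + o)
G(R, D) = 168 - 434*D (G(R, D) = -434*D + (-96 + 12² + 10*12) = -434*D + (-96 + 144 + 120) = -434*D + 168 = 168 - 434*D)
(y + G(Q, -224)) - 165247 = (-285189 + (168 - 434*(-224))) - 165247 = (-285189 + (168 + 97216)) - 165247 = (-285189 + 97384) - 165247 = -187805 - 165247 = -353052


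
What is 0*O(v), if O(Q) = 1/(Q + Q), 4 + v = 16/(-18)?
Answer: 0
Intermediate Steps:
v = -44/9 (v = -4 + 16/(-18) = -4 + 16*(-1/18) = -4 - 8/9 = -44/9 ≈ -4.8889)
O(Q) = 1/(2*Q)
0*O(v) = 0*(1/(2*(-44/9))) = 0*((½)*(-9/44)) = 0*(-9/88) = 0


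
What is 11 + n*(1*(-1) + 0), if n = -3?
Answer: 14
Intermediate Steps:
11 + n*(1*(-1) + 0) = 11 - 3*(1*(-1) + 0) = 11 - 3*(-1 + 0) = 11 - 3*(-1) = 11 + 3 = 14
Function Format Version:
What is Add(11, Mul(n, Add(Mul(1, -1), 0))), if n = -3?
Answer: 14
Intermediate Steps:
Add(11, Mul(n, Add(Mul(1, -1), 0))) = Add(11, Mul(-3, Add(Mul(1, -1), 0))) = Add(11, Mul(-3, Add(-1, 0))) = Add(11, Mul(-3, -1)) = Add(11, 3) = 14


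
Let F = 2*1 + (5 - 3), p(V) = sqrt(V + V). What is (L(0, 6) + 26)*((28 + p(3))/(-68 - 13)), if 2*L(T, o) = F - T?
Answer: -784/81 - 28*sqrt(6)/81 ≈ -10.526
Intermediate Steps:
p(V) = sqrt(2)*sqrt(V) (p(V) = sqrt(2*V) = sqrt(2)*sqrt(V))
F = 4 (F = 2 + 2 = 4)
L(T, o) = 2 - T/2 (L(T, o) = (4 - T)/2 = 2 - T/2)
(L(0, 6) + 26)*((28 + p(3))/(-68 - 13)) = ((2 - 1/2*0) + 26)*((28 + sqrt(2)*sqrt(3))/(-68 - 13)) = ((2 + 0) + 26)*((28 + sqrt(6))/(-81)) = (2 + 26)*((28 + sqrt(6))*(-1/81)) = 28*(-28/81 - sqrt(6)/81) = -784/81 - 28*sqrt(6)/81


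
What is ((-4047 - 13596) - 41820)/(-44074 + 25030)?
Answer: 6607/2116 ≈ 3.1224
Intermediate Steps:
((-4047 - 13596) - 41820)/(-44074 + 25030) = (-17643 - 41820)/(-19044) = -59463*(-1/19044) = 6607/2116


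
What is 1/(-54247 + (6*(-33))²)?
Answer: -1/15043 ≈ -6.6476e-5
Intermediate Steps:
1/(-54247 + (6*(-33))²) = 1/(-54247 + (-198)²) = 1/(-54247 + 39204) = 1/(-15043) = -1/15043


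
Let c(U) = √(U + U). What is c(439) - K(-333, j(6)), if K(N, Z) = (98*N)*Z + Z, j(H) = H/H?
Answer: 32633 + √878 ≈ 32663.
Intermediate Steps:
c(U) = √2*√U (c(U) = √(2*U) = √2*√U)
j(H) = 1
K(N, Z) = Z + 98*N*Z (K(N, Z) = 98*N*Z + Z = Z + 98*N*Z)
c(439) - K(-333, j(6)) = √2*√439 - (1 + 98*(-333)) = √878 - (1 - 32634) = √878 - (-32633) = √878 - 1*(-32633) = √878 + 32633 = 32633 + √878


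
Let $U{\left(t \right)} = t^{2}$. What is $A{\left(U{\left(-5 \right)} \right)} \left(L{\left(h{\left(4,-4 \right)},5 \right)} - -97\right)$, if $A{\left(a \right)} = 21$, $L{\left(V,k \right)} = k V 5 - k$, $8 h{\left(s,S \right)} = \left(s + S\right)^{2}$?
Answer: $1932$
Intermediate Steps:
$h{\left(s,S \right)} = \frac{\left(S + s\right)^{2}}{8}$ ($h{\left(s,S \right)} = \frac{\left(s + S\right)^{2}}{8} = \frac{\left(S + s\right)^{2}}{8}$)
$L{\left(V,k \right)} = - k + 5 V k$ ($L{\left(V,k \right)} = V k 5 - k = 5 V k - k = - k + 5 V k$)
$A{\left(U{\left(-5 \right)} \right)} \left(L{\left(h{\left(4,-4 \right)},5 \right)} - -97\right) = 21 \left(5 \left(-1 + 5 \frac{\left(-4 + 4\right)^{2}}{8}\right) - -97\right) = 21 \left(5 \left(-1 + 5 \frac{0^{2}}{8}\right) + 97\right) = 21 \left(5 \left(-1 + 5 \cdot \frac{1}{8} \cdot 0\right) + 97\right) = 21 \left(5 \left(-1 + 5 \cdot 0\right) + 97\right) = 21 \left(5 \left(-1 + 0\right) + 97\right) = 21 \left(5 \left(-1\right) + 97\right) = 21 \left(-5 + 97\right) = 21 \cdot 92 = 1932$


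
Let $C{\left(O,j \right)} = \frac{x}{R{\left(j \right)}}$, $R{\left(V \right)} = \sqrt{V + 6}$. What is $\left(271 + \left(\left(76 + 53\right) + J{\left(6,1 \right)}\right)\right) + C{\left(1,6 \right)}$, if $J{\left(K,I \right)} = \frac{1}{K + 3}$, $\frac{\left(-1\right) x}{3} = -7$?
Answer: $\frac{3601}{9} + \frac{7 \sqrt{3}}{2} \approx 406.17$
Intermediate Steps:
$x = 21$ ($x = \left(-3\right) \left(-7\right) = 21$)
$J{\left(K,I \right)} = \frac{1}{3 + K}$
$R{\left(V \right)} = \sqrt{6 + V}$
$C{\left(O,j \right)} = \frac{21}{\sqrt{6 + j}}$
$\left(271 + \left(\left(76 + 53\right) + J{\left(6,1 \right)}\right)\right) + C{\left(1,6 \right)} = \left(271 + \left(\left(76 + 53\right) + \frac{1}{3 + 6}\right)\right) + \frac{21}{\sqrt{6 + 6}} = \left(271 + \left(129 + \frac{1}{9}\right)\right) + \frac{21}{2 \sqrt{3}} = \left(271 + \left(129 + \frac{1}{9}\right)\right) + 21 \frac{\sqrt{3}}{6} = \left(271 + \frac{1162}{9}\right) + \frac{7 \sqrt{3}}{2} = \frac{3601}{9} + \frac{7 \sqrt{3}}{2}$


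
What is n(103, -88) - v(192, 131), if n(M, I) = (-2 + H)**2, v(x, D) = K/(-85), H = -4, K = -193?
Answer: 2867/85 ≈ 33.729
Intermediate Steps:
v(x, D) = 193/85 (v(x, D) = -193/(-85) = -193*(-1/85) = 193/85)
n(M, I) = 36 (n(M, I) = (-2 - 4)**2 = (-6)**2 = 36)
n(103, -88) - v(192, 131) = 36 - 1*193/85 = 36 - 193/85 = 2867/85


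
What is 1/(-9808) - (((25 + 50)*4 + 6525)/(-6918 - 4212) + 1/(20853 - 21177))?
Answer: 25945223/42105744 ≈ 0.61619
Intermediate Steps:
1/(-9808) - (((25 + 50)*4 + 6525)/(-6918 - 4212) + 1/(20853 - 21177)) = -1/9808 - ((75*4 + 6525)/(-11130) + 1/(-324)) = -1/9808 - ((300 + 6525)*(-1/11130) - 1/324) = -1/9808 - (6825*(-1/11130) - 1/324) = -1/9808 - (-65/106 - 1/324) = -1/9808 - 1*(-10583/17172) = -1/9808 + 10583/17172 = 25945223/42105744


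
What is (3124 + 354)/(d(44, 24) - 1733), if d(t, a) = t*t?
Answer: 3478/203 ≈ 17.133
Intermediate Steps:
d(t, a) = t**2
(3124 + 354)/(d(44, 24) - 1733) = (3124 + 354)/(44**2 - 1733) = 3478/(1936 - 1733) = 3478/203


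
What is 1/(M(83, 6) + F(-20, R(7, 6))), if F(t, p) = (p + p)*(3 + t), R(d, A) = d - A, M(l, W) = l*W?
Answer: 1/464 ≈ 0.0021552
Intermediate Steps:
M(l, W) = W*l
F(t, p) = 2*p*(3 + t) (F(t, p) = (2*p)*(3 + t) = 2*p*(3 + t))
1/(M(83, 6) + F(-20, R(7, 6))) = 1/(6*83 + 2*(7 - 1*6)*(3 - 20)) = 1/(498 + 2*(7 - 6)*(-17)) = 1/(498 + 2*1*(-17)) = 1/(498 - 34) = 1/464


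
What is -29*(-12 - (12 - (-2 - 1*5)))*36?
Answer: 32364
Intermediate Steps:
-29*(-12 - (12 - (-2 - 1*5)))*36 = -29*(-12 - (12 - (-2 - 5)))*36 = -29*(-12 - (12 - 1*(-7)))*36 = -29*(-12 - (12 + 7))*36 = -29*(-12 - 1*19)*36 = -29*(-12 - 19)*36 = -29*(-31)*36 = 899*36 = 32364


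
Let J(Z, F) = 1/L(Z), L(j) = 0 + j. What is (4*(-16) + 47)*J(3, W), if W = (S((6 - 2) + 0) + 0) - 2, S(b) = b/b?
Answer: -17/3 ≈ -5.6667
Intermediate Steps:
L(j) = j
S(b) = 1
W = -1 (W = (1 + 0) - 2 = 1 - 2 = -1)
J(Z, F) = 1/Z
(4*(-16) + 47)*J(3, W) = (4*(-16) + 47)/3 = (-64 + 47)*(⅓) = -17*⅓ = -17/3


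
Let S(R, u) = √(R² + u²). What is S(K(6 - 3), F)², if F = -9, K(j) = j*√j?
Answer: 108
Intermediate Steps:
K(j) = j^(3/2)
S(K(6 - 3), F)² = (√(((6 - 3)^(3/2))² + (-9)²))² = (√((3^(3/2))² + 81))² = (√((3*√3)² + 81))² = (√(27 + 81))² = (√108)² = (6*√3)² = 108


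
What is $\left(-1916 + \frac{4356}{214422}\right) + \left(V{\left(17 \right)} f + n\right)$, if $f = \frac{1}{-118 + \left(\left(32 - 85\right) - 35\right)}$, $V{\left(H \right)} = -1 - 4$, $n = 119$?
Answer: $- \frac{13228865893}{7361822} \approx -1797.0$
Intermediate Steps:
$V{\left(H \right)} = -5$ ($V{\left(H \right)} = -1 - 4 = -5$)
$f = - \frac{1}{206}$ ($f = \frac{1}{-118 - 88} = \frac{1}{-206} = - \frac{1}{206} \approx -0.0048544$)
$\left(-1916 + \frac{4356}{214422}\right) + \left(V{\left(17 \right)} f + n\right) = \left(-1916 + \frac{4356}{214422}\right) + \left(\left(-5\right) \left(- \frac{1}{206}\right) + 119\right) = \left(-1916 + 4356 \cdot \frac{1}{214422}\right) + \left(\frac{5}{206} + 119\right) = \left(-1916 + \frac{726}{35737}\right) + \frac{24519}{206} = - \frac{68471366}{35737} + \frac{24519}{206} = - \frac{13228865893}{7361822}$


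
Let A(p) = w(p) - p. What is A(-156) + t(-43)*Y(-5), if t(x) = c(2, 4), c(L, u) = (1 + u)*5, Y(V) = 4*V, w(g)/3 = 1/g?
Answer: -17889/52 ≈ -344.02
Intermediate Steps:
w(g) = 3/g
c(L, u) = 5 + 5*u
t(x) = 25 (t(x) = 5 + 5*4 = 5 + 20 = 25)
A(p) = -p + 3/p (A(p) = 3/p - p = -p + 3/p)
A(-156) + t(-43)*Y(-5) = (-1*(-156) + 3/(-156)) + 25*(4*(-5)) = (156 + 3*(-1/156)) + 25*(-20) = (156 - 1/52) - 500 = 8111/52 - 500 = -17889/52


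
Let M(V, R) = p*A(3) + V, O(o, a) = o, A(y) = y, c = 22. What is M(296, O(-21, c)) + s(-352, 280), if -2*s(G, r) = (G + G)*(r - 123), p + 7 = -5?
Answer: 55524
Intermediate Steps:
p = -12 (p = -7 - 5 = -12)
s(G, r) = -G*(-123 + r) (s(G, r) = -(G + G)*(r - 123)/2 = -2*G*(-123 + r)/2 = -G*(-123 + r))
M(V, R) = -36 + V (M(V, R) = -12*3 + V = -36 + V)
M(296, O(-21, c)) + s(-352, 280) = (-36 + 296) - 352*(123 - 1*280) = 260 - 352*(123 - 280) = 260 - 352*(-157) = 260 + 55264 = 55524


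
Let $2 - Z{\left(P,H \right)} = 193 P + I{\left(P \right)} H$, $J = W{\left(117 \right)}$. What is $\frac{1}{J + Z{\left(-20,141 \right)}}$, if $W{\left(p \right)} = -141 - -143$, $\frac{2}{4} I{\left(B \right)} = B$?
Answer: $\frac{1}{9504} \approx 0.00010522$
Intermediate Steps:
$I{\left(B \right)} = 2 B$
$W{\left(p \right)} = 2$ ($W{\left(p \right)} = -141 + 143 = 2$)
$J = 2$
$Z{\left(P,H \right)} = 2 - 193 P - 2 H P$ ($Z{\left(P,H \right)} = 2 - \left(193 P + 2 P H\right) = 2 - \left(193 P + 2 H P\right) = 2 - 193 P - 2 H P$)
$\frac{1}{J + Z{\left(-20,141 \right)}} = \frac{1}{2 - \left(-3862 - 5640\right)} = \frac{1}{2 + \left(2 + 3860 + 5640\right)} = \frac{1}{2 + 9502} = \frac{1}{9504}$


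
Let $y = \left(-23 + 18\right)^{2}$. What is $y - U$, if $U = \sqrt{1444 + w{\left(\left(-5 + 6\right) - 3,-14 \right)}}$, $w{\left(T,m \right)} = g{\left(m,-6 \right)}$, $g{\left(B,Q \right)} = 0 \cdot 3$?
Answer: $-13$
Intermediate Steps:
$g{\left(B,Q \right)} = 0$
$w{\left(T,m \right)} = 0$
$U = 38$ ($U = \sqrt{1444 + 0} = \sqrt{1444} = 38$)
$y = 25$ ($y = \left(-5\right)^{2} = 25$)
$y - U = 25 - 38 = -13$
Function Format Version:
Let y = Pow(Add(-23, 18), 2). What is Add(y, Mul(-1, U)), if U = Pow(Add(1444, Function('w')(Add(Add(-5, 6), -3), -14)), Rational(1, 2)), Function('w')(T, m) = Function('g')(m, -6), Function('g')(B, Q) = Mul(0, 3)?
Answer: -13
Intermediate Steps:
Function('g')(B, Q) = 0
Function('w')(T, m) = 0
U = 38 (U = Pow(Add(1444, 0), Rational(1, 2)) = Pow(1444, Rational(1, 2)) = 38)
y = 25 (y = Pow(-5, 2) = 25)
Add(y, Mul(-1, U)) = Add(25, Mul(-1, 38)) = Add(25, -38) = -13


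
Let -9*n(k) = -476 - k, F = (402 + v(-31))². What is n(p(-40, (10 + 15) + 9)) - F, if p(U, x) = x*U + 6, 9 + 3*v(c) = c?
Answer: -453478/3 ≈ -1.5116e+5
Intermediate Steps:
v(c) = -3 + c/3
p(U, x) = 6 + U*x (p(U, x) = U*x + 6 = 6 + U*x)
F = 1359556/9 (F = (402 + (-3 + (⅓)*(-31)))² = (402 + (-3 - 31/3))² = (402 - 40/3)² = (1166/3)² = 1359556/9 ≈ 1.5106e+5)
n(k) = 476/9 + k/9 (n(k) = -(-476 - k)/9 = 476/9 + k/9)
n(p(-40, (10 + 15) + 9)) - F = (476/9 + (6 - 40*((10 + 15) + 9))/9) - 1*1359556/9 = (476/9 + (6 - 40*(25 + 9))/9) - 1359556/9 = (476/9 + (6 - 40*34)/9) - 1359556/9 = (476/9 + (6 - 1360)/9) - 1359556/9 = (476/9 + (⅑)*(-1354)) - 1359556/9 = (476/9 - 1354/9) - 1359556/9 = -878/9 - 1359556/9 = -453478/3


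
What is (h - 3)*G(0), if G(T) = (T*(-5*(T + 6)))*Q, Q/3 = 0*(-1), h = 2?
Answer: 0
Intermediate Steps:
Q = 0 (Q = 3*(0*(-1)) = 3*0 = 0)
G(T) = 0 (G(T) = (T*(-5*(T + 6)))*0 = (T*(-5*(6 + T)))*0 = (T*(-30 - 5*T))*0 = 0)
(h - 3)*G(0) = (2 - 3)*0 = -1*0 = 0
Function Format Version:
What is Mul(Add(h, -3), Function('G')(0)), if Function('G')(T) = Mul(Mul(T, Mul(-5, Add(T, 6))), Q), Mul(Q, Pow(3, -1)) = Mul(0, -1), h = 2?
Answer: 0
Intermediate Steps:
Q = 0 (Q = Mul(3, Mul(0, -1)) = Mul(3, 0) = 0)
Function('G')(T) = 0 (Function('G')(T) = Mul(Mul(T, Mul(-5, Add(T, 6))), 0) = Mul(Mul(T, Mul(-5, Add(6, T))), 0) = Mul(Mul(T, Add(-30, Mul(-5, T))), 0) = 0)
Mul(Add(h, -3), Function('G')(0)) = Mul(Add(2, -3), 0) = Mul(-1, 0) = 0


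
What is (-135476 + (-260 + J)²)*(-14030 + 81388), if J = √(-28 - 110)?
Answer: -4581287012 - 35026160*I*√138 ≈ -4.5813e+9 - 4.1146e+8*I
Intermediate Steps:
J = I*√138 (J = √(-138) = I*√138 ≈ 11.747*I)
(-135476 + (-260 + J)²)*(-14030 + 81388) = (-135476 + (-260 + I*√138)²)*(-14030 + 81388) = (-135476 + (-260 + I*√138)²)*67358 = -9125392408 + 67358*(-260 + I*√138)²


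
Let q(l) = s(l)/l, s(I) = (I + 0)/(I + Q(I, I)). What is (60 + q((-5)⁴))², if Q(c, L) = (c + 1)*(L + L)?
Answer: 2207825250225001/613284765625 ≈ 3600.0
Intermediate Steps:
Q(c, L) = 2*L*(1 + c) (Q(c, L) = (1 + c)*(2*L) = 2*L*(1 + c))
s(I) = I/(I + 2*I*(1 + I)) (s(I) = (I + 0)/(I + 2*I*(1 + I)) = I/(I + 2*I*(1 + I)))
q(l) = 1/(l*(3 + 2*l)) (q(l) = 1/((3 + 2*l)*l) = 1/(l*(3 + 2*l)))
(60 + q((-5)⁴))² = (60 + 1/(((-5)⁴)*(3 + 2*(-5)⁴)))² = (60 + 1/(625*(3 + 2*625)))² = (60 + 1/(625*(3 + 1250)))² = (60 + (1/625)/1253)² = (60 + (1/625)*(1/1253))² = (60 + 1/783125)² = (46987501/783125)² = 2207825250225001/613284765625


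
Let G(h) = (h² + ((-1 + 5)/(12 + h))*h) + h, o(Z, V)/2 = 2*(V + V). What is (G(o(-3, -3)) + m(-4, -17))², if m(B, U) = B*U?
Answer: 394384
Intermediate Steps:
o(Z, V) = 8*V (o(Z, V) = 2*(2*(V + V)) = 2*(2*(2*V)) = 2*(4*V) = 8*V)
G(h) = h + h² + 4*h/(12 + h) (G(h) = (h² + (4/(12 + h))*h) + h = (h² + 4*h/(12 + h)) + h = h + h² + 4*h/(12 + h))
(G(o(-3, -3)) + m(-4, -17))² = ((8*(-3))*(16 + (8*(-3))² + 13*(8*(-3)))/(12 + 8*(-3)) - 4*(-17))² = (-24*(16 + (-24)² + 13*(-24))/(12 - 24) + 68)² = (-24*(16 + 576 - 312)/(-12) + 68)² = (-24*(-1/12)*280 + 68)² = (560 + 68)² = 628² = 394384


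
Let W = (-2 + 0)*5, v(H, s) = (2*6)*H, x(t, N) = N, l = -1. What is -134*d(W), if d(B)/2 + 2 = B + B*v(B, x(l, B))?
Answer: -318384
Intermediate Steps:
v(H, s) = 12*H
W = -10 (W = -2*5 = -10)
d(B) = -4 + 2*B + 24*B² (d(B) = -4 + 2*(B + B*(12*B)) = -4 + 2*(B + 12*B²) = -4 + (2*B + 24*B²) = -4 + 2*B + 24*B²)
-134*d(W) = -134*(-4 + 2*(-10) + 24*(-10)²) = -134*(-4 - 20 + 24*100) = -134*(-4 - 20 + 2400) = -134*2376 = -318384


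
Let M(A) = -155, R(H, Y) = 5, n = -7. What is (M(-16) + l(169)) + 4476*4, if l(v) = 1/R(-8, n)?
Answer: 88746/5 ≈ 17749.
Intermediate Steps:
l(v) = 1/5
(M(-16) + l(169)) + 4476*4 = (-155 + 1/5) + 4476*4 = -774/5 + 17904 = 88746/5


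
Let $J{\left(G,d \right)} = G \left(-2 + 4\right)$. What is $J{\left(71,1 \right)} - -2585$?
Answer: $2727$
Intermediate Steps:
$J{\left(G,d \right)} = 2 G$ ($J{\left(G,d \right)} = G 2 = 2 G$)
$J{\left(71,1 \right)} - -2585 = 2 \cdot 71 - -2585 = 142 + 2585 = 2727$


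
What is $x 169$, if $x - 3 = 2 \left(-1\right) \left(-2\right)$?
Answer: $1183$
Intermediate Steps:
$x = 7$ ($x = 3 + 2 \left(-1\right) \left(-2\right) = 3 - -4 = 3 + 4 = 7$)
$x 169 = 7 \cdot 169 = 1183$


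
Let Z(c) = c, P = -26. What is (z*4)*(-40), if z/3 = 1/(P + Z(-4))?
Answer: 16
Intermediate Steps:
z = -⅒ (z = 3/(-26 - 4) = 3/(-30) = 3*(-1/30) = -⅒ ≈ -0.10000)
(z*4)*(-40) = -⅒*4*(-40) = -⅖*(-40) = 16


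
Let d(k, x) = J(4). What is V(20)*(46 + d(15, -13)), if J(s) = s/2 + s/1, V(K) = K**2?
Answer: 20800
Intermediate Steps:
J(s) = 3*s/2 (J(s) = s*(1/2) + s*1 = s/2 + s = 3*s/2)
d(k, x) = 6 (d(k, x) = (3/2)*4 = 6)
V(20)*(46 + d(15, -13)) = 20**2*(46 + 6) = 400*52 = 20800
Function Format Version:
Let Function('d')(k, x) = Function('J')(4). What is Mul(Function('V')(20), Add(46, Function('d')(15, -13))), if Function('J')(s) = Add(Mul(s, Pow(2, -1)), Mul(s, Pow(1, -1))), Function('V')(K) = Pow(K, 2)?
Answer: 20800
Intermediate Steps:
Function('J')(s) = Mul(Rational(3, 2), s) (Function('J')(s) = Add(Mul(s, Rational(1, 2)), Mul(s, 1)) = Add(Mul(Rational(1, 2), s), s) = Mul(Rational(3, 2), s))
Function('d')(k, x) = 6 (Function('d')(k, x) = Mul(Rational(3, 2), 4) = 6)
Mul(Function('V')(20), Add(46, Function('d')(15, -13))) = Mul(Pow(20, 2), Add(46, 6)) = Mul(400, 52) = 20800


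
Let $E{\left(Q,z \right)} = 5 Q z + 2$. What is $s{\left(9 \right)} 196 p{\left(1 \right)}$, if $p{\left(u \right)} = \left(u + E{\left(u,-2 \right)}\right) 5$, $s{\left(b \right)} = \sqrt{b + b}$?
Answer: $- 20580 \sqrt{2} \approx -29105.0$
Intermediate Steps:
$E{\left(Q,z \right)} = 2 + 5 Q z$ ($E{\left(Q,z \right)} = 5 Q z + 2 = 2 + 5 Q z$)
$s{\left(b \right)} = \sqrt{2} \sqrt{b}$ ($s{\left(b \right)} = \sqrt{2 b} = \sqrt{2} \sqrt{b}$)
$p{\left(u \right)} = 10 - 45 u$ ($p{\left(u \right)} = \left(u + \left(2 + 5 u \left(-2\right)\right)\right) 5 = \left(u - \left(-2 + 10 u\right)\right) 5 = \left(2 - 9 u\right) 5 = 10 - 45 u$)
$s{\left(9 \right)} 196 p{\left(1 \right)} = \sqrt{2} \sqrt{9} \cdot 196 \left(10 - 45\right) = \sqrt{2} \cdot 3 \cdot 196 \left(10 - 45\right) = 3 \sqrt{2} \cdot 196 \left(-35\right) = 588 \sqrt{2} \left(-35\right) = - 20580 \sqrt{2}$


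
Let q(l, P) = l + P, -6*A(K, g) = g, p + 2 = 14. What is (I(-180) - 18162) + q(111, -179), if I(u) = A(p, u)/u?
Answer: -109381/6 ≈ -18230.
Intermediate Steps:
p = 12 (p = -2 + 14 = 12)
A(K, g) = -g/6
q(l, P) = P + l
I(u) = -⅙ (I(u) = (-u/6)/u = -⅙)
(I(-180) - 18162) + q(111, -179) = (-⅙ - 18162) + (-179 + 111) = -108973/6 - 68 = -109381/6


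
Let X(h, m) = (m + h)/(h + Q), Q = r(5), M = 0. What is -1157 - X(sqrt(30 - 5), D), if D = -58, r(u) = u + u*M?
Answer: -11517/10 ≈ -1151.7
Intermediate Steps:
r(u) = u (r(u) = u + u*0 = u + 0 = u)
Q = 5
X(h, m) = (h + m)/(5 + h) (X(h, m) = (m + h)/(h + 5) = (h + m)/(5 + h))
-1157 - X(sqrt(30 - 5), D) = -1157 - (sqrt(30 - 5) - 58)/(5 + sqrt(30 - 5)) = -1157 - (sqrt(25) - 58)/(5 + sqrt(25)) = -1157 - (5 - 58)/(5 + 5) = -1157 - (-53)/10 = -1157 - 1*(-53/10) = -1157 + 53/10 = -11517/10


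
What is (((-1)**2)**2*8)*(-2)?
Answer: -16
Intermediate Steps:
(((-1)**2)**2*8)*(-2) = (1**2*8)*(-2) = (1*8)*(-2) = 8*(-2) = -16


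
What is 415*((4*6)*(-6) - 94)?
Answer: -98770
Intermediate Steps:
415*((4*6)*(-6) - 94) = 415*(24*(-6) - 94) = 415*(-144 - 94) = 415*(-238) = -98770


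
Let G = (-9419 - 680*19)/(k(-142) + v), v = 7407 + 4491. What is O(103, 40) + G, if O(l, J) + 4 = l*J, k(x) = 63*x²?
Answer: 5277636341/1282230 ≈ 4116.0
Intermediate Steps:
v = 11898
O(l, J) = -4 + J*l (O(l, J) = -4 + l*J = -4 + J*l)
G = -22339/1282230 (G = (-9419 - 680*19)/(63*(-142)² + 11898) = (-9419 - 12920)/(63*20164 + 11898) = -22339/(1270332 + 11898) = -22339/1282230 ≈ -0.017422)
O(103, 40) + G = (-4 + 40*103) - 22339/1282230 = (-4 + 4120) - 22339/1282230 = 4116 - 22339/1282230 = 5277636341/1282230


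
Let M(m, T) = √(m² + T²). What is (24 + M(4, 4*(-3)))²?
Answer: 736 + 192*√10 ≈ 1343.2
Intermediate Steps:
M(m, T) = √(T² + m²)
(24 + M(4, 4*(-3)))² = (24 + √((4*(-3))² + 4²))² = (24 + √((-12)² + 16))² = (24 + √(144 + 16))² = (24 + √160)² = (24 + 4*√10)²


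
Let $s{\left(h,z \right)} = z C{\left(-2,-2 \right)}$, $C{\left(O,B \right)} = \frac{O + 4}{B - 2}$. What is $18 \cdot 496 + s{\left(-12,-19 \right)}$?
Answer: $\frac{17875}{2} \approx 8937.5$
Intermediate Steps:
$C{\left(O,B \right)} = \frac{4 + O}{-2 + B}$
$s{\left(h,z \right)} = - \frac{z}{2}$ ($s{\left(h,z \right)} = z \frac{4 - 2}{-2 - 2} = z \frac{1}{-4} \cdot 2 = z \left(\left(- \frac{1}{4}\right) 2\right) = z \left(- \frac{1}{2}\right) = - \frac{z}{2}$)
$18 \cdot 496 + s{\left(-12,-19 \right)} = 18 \cdot 496 - - \frac{19}{2} = 8928 + \frac{19}{2} = \frac{17875}{2}$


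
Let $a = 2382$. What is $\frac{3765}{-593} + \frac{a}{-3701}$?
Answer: $- \frac{15346791}{2194693} \approx -6.9927$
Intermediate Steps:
$\frac{3765}{-593} + \frac{a}{-3701} = \frac{3765}{-593} + \frac{2382}{-3701} = 3765 \left(- \frac{1}{593}\right) + 2382 \left(- \frac{1}{3701}\right) = - \frac{3765}{593} - \frac{2382}{3701} = - \frac{15346791}{2194693}$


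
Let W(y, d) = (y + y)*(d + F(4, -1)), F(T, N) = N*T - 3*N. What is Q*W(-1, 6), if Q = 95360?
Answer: -953600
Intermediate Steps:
F(T, N) = -3*N + N*T
W(y, d) = 2*y*(-1 + d) (W(y, d) = (y + y)*(d - (-3 + 4)) = (2*y)*(d - 1*1) = (2*y)*(d - 1) = (2*y)*(-1 + d) = 2*y*(-1 + d))
Q*W(-1, 6) = 95360*(2*(-1)*(-1 + 6)) = 95360*(2*(-1)*5) = 95360*(-10) = -953600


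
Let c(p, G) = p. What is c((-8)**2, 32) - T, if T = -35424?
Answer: 35488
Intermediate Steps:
c((-8)**2, 32) - T = (-8)**2 - 1*(-35424) = 64 + 35424 = 35488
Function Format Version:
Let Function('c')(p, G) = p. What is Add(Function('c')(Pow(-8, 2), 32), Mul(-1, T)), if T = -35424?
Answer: 35488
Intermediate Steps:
Add(Function('c')(Pow(-8, 2), 32), Mul(-1, T)) = Add(Pow(-8, 2), Mul(-1, -35424)) = Add(64, 35424) = 35488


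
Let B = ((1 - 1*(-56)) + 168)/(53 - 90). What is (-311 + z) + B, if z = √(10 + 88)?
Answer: -11732/37 + 7*√2 ≈ -307.18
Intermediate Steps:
z = 7*√2 (z = √98 = 7*√2 ≈ 9.8995)
B = -225/37 (B = ((1 + 56) + 168)/(-37) = (57 + 168)*(-1/37) = 225*(-1/37) = -225/37 ≈ -6.0811)
(-311 + z) + B = (-311 + 7*√2) - 225/37 = -11732/37 + 7*√2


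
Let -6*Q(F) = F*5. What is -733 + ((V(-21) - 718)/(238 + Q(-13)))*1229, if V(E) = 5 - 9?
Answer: -6418397/1493 ≈ -4299.0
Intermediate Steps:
V(E) = -4
Q(F) = -5*F/6 (Q(F) = -F*5/6 = -5*F/6)
-733 + ((V(-21) - 718)/(238 + Q(-13)))*1229 = -733 + ((-4 - 718)/(238 - ⅚*(-13)))*1229 = -733 - 722/(238 + 65/6)*1229 = -733 - 722/1493/6*1229 = -733 - 722*6/1493*1229 = -733 - 4332/1493*1229 = -733 - 5324028/1493 = -6418397/1493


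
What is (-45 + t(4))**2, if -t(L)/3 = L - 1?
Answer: 2916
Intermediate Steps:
t(L) = 3 - 3*L (t(L) = -3*(L - 1) = -3*(-1 + L) = 3 - 3*L)
(-45 + t(4))**2 = (-45 + (3 - 3*4))**2 = (-45 + (3 - 12))**2 = (-45 - 9)**2 = (-54)**2 = 2916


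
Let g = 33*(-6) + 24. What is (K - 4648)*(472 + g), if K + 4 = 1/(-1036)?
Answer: -718101477/518 ≈ -1.3863e+6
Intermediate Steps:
K = -4145/1036 (K = -4 + 1/(-1036) = -4 - 1/1036 = -4145/1036 ≈ -4.0010)
g = -174 (g = -198 + 24 = -174)
(K - 4648)*(472 + g) = (-4145/1036 - 4648)*(472 - 174) = -4819473/1036*298 = -718101477/518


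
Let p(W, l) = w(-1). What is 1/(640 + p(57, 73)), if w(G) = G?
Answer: 1/639 ≈ 0.0015649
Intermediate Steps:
p(W, l) = -1
1/(640 + p(57, 73)) = 1/(640 - 1) = 1/639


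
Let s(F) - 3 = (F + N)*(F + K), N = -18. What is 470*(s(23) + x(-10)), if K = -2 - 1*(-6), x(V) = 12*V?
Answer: 8460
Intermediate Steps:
K = 4 (K = -2 + 6 = 4)
s(F) = 3 + (-18 + F)*(4 + F) (s(F) = 3 + (F - 18)*(F + 4) = 3 + (-18 + F)*(4 + F))
470*(s(23) + x(-10)) = 470*((-69 + 23² - 14*23) + 12*(-10)) = 470*((-69 + 529 - 322) - 120) = 470*(138 - 120) = 470*18 = 8460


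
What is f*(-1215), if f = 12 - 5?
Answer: -8505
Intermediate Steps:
f = 7
f*(-1215) = 7*(-1215) = -8505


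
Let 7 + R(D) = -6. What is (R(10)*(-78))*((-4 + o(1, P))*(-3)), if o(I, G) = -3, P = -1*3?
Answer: 21294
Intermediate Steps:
P = -3
R(D) = -13 (R(D) = -7 - 6 = -13)
(R(10)*(-78))*((-4 + o(1, P))*(-3)) = (-13*(-78))*((-4 - 3)*(-3)) = 1014*(-7*(-3)) = 1014*21 = 21294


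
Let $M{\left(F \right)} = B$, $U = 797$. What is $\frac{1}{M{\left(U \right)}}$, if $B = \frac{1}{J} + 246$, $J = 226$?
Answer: $\frac{226}{55597} \approx 0.004065$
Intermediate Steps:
$B = \frac{55597}{226}$ ($B = \frac{1}{226} + 246 = \frac{55597}{226} \approx 246.0$)
$M{\left(F \right)} = \frac{55597}{226}$
$\frac{1}{M{\left(U \right)}} = \frac{1}{\frac{55597}{226}} = \frac{226}{55597}$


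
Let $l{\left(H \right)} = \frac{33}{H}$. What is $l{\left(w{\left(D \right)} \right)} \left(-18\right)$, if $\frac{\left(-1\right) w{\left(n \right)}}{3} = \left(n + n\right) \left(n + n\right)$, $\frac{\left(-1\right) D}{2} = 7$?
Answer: $\frac{99}{392} \approx 0.25255$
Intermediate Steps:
$D = -14$ ($D = \left(-2\right) 7 = -14$)
$w{\left(n \right)} = - 12 n^{2}$ ($w{\left(n \right)} = - 3 \left(n + n\right) \left(n + n\right) = - 3 \cdot 2 n 2 n = - 3 \cdot 4 n^{2} = - 12 n^{2}$)
$l{\left(w{\left(D \right)} \right)} \left(-18\right) = \frac{33}{\left(-12\right) \left(-14\right)^{2}} \left(-18\right) = \frac{33}{\left(-12\right) 196} \left(-18\right) = \frac{33}{-2352} \left(-18\right) = 33 \left(- \frac{1}{2352}\right) \left(-18\right) = \left(- \frac{11}{784}\right) \left(-18\right) = \frac{99}{392}$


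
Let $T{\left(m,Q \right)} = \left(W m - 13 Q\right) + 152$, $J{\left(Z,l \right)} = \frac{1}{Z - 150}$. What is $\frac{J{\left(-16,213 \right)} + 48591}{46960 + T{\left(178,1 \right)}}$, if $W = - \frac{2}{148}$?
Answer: $\frac{298445885}{289267284} \approx 1.0317$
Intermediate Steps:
$W = - \frac{1}{74}$ ($W = \left(-2\right) \frac{1}{148} = - \frac{1}{74} \approx -0.013514$)
$J{\left(Z,l \right)} = \frac{1}{-150 + Z}$
$T{\left(m,Q \right)} = 152 - 13 Q - \frac{m}{74}$ ($T{\left(m,Q \right)} = \left(- \frac{m}{74} - 13 Q\right) + 152 = \left(- 13 Q - \frac{m}{74}\right) + 152 = 152 - 13 Q - \frac{m}{74}$)
$\frac{J{\left(-16,213 \right)} + 48591}{46960 + T{\left(178,1 \right)}} = \frac{\frac{1}{-150 - 16} + 48591}{46960 - - \frac{5054}{37}} = \frac{\frac{1}{-166} + 48591}{46960 - - \frac{5054}{37}} = \frac{- \frac{1}{166} + 48591}{46960 + \frac{5054}{37}} = \frac{8066105}{166 \cdot \frac{1742574}{37}} = \frac{8066105}{166} \cdot \frac{37}{1742574} = \frac{298445885}{289267284}$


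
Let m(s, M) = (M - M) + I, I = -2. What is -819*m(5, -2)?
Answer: 1638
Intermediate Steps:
m(s, M) = -2 (m(s, M) = (M - M) - 2 = 0 - 2 = -2)
-819*m(5, -2) = -819*(-2) = 1638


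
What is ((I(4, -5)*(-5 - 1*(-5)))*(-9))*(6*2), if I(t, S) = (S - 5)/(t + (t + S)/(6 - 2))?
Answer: 0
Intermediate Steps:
I(t, S) = (-5 + S)/(S/4 + 5*t/4) (I(t, S) = (-5 + S)/(t + (S + t)/4) = (-5 + S)/(t + (S + t)*(¼)) = (-5 + S)/(t + (S/4 + t/4)) = (-5 + S)/(S/4 + 5*t/4))
((I(4, -5)*(-5 - 1*(-5)))*(-9))*(6*2) = (((4*(-5 - 5)/(-5 + 5*4))*(-5 - 1*(-5)))*(-9))*(6*2) = (((4*(-10)/(-5 + 20))*(-5 + 5))*(-9))*12 = (((4*(-10)/15)*0)*(-9))*12 = (((4*(1/15)*(-10))*0)*(-9))*12 = (-8/3*0*(-9))*12 = (0*(-9))*12 = 0*12 = 0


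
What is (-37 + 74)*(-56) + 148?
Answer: -1924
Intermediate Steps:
(-37 + 74)*(-56) + 148 = 37*(-56) + 148 = -2072 + 148 = -1924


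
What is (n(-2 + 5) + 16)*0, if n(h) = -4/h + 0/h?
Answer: 0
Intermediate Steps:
n(h) = -4/h (n(h) = -4/h + 0 = -4/h)
(n(-2 + 5) + 16)*0 = (-4/(-2 + 5) + 16)*0 = (-4/3 + 16)*0 = (44/3)*0 = 0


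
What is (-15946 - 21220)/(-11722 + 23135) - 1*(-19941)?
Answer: 227549467/11413 ≈ 19938.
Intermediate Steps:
(-15946 - 21220)/(-11722 + 23135) - 1*(-19941) = -37166/11413 + 19941 = 227549467/11413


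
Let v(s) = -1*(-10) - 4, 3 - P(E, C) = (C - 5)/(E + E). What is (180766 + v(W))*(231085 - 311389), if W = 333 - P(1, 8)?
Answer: -14516714688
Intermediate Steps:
P(E, C) = 3 - (-5 + C)/(2*E) (P(E, C) = 3 - (C - 5)/(E + E) = 3 - (-5 + C)/(2*E))
W = 663/2 (W = 333 - (5 - 1*8 + 6*1)/(2*1) = 333 - (5 - 8 + 6)/2 = 333 - 3/2 = 663/2 ≈ 331.50)
v(s) = 6 (v(s) = 10 - 4 = 6)
(180766 + v(W))*(231085 - 311389) = (180766 + 6)*(231085 - 311389) = 180772*(-80304) = -14516714688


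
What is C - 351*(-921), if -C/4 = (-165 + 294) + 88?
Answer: 322403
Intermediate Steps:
C = -868 (C = -4*((-165 + 294) + 88) = -4*(129 + 88) = -4*217 = -868)
C - 351*(-921) = -868 - 351*(-921) = -868 + 323271 = 322403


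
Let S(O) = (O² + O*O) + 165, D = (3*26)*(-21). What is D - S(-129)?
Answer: -35085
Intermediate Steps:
D = -1638 (D = 78*(-21) = -1638)
S(O) = 165 + 2*O² (S(O) = (O² + O²) + 165 = 2*O² + 165 = 165 + 2*O²)
D - S(-129) = -1638 - (165 + 2*(-129)²) = -1638 - (165 + 2*16641) = -1638 - (165 + 33282) = -1638 - 1*33447 = -1638 - 33447 = -35085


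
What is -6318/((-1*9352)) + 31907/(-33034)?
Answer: -22421363/77233492 ≈ -0.29031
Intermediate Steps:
-6318/((-1*9352)) + 31907/(-33034) = -6318/(-9352) + 31907*(-1/33034) = -6318*(-1/9352) - 31907/33034 = 3159/4676 - 31907/33034 = -22421363/77233492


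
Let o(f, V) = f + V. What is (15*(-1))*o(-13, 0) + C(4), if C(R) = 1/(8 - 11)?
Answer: 584/3 ≈ 194.67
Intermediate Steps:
o(f, V) = V + f
C(R) = -⅓ (C(R) = 1/(-3) = -⅓)
(15*(-1))*o(-13, 0) + C(4) = (15*(-1))*(0 - 13) - ⅓ = -15*(-13) - ⅓ = 195 - ⅓ = 584/3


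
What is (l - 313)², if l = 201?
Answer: 12544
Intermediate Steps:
(l - 313)² = (201 - 313)² = (-112)² = 12544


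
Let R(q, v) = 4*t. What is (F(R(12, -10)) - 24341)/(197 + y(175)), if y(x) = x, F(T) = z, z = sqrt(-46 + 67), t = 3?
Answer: -24341/372 + sqrt(21)/372 ≈ -65.421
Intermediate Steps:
R(q, v) = 12 (R(q, v) = 4*3 = 12)
z = sqrt(21) ≈ 4.5826
F(T) = sqrt(21)
(F(R(12, -10)) - 24341)/(197 + y(175)) = (sqrt(21) - 24341)/(197 + 175) = (-24341 + sqrt(21))/372 = (-24341 + sqrt(21))*(1/372) = -24341/372 + sqrt(21)/372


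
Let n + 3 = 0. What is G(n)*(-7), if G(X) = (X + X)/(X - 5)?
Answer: -21/4 ≈ -5.2500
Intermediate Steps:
n = -3 (n = -3 + 0 = -3)
G(X) = 2*X/(-5 + X) (G(X) = (2*X)/(-5 + X) = 2*X/(-5 + X))
G(n)*(-7) = (2*(-3)/(-5 - 3))*(-7) = (2*(-3)/(-8))*(-7) = (2*(-3)*(-⅛))*(-7) = (¾)*(-7) = -21/4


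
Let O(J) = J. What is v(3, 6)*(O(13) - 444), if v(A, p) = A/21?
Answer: -431/7 ≈ -61.571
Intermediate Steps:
v(A, p) = A/21 (v(A, p) = A*(1/21) = A/21)
v(3, 6)*(O(13) - 444) = ((1/21)*3)*(13 - 444) = (⅐)*(-431) = -431/7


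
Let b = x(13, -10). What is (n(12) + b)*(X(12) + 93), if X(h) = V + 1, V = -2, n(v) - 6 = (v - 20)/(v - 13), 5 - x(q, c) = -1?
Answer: 1840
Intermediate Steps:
x(q, c) = 6 (x(q, c) = 5 - 1*(-1) = 5 + 1 = 6)
n(v) = 6 + (-20 + v)/(-13 + v) (n(v) = 6 + (v - 20)/(v - 13) = 6 + (-20 + v)/(-13 + v))
b = 6
X(h) = -1 (X(h) = -2 + 1 = -1)
(n(12) + b)*(X(12) + 93) = (7*(-14 + 12)/(-13 + 12) + 6)*(-1 + 93) = (7*(-2)/(-1) + 6)*92 = (7*(-1)*(-2) + 6)*92 = (14 + 6)*92 = 20*92 = 1840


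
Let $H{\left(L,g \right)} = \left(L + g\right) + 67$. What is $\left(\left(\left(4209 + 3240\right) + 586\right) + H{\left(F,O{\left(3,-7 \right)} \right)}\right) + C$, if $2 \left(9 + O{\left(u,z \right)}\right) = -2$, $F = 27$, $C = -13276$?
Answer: $-5157$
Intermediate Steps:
$O{\left(u,z \right)} = -10$ ($O{\left(u,z \right)} = -9 + \frac{1}{2} \left(-2\right) = -9 - 1 = -10$)
$H{\left(L,g \right)} = 67 + L + g$
$\left(\left(\left(4209 + 3240\right) + 586\right) + H{\left(F,O{\left(3,-7 \right)} \right)}\right) + C = \left(\left(\left(4209 + 3240\right) + 586\right) + \left(67 + 27 - 10\right)\right) - 13276 = \left(\left(7449 + 586\right) + 84\right) - 13276 = \left(8035 + 84\right) - 13276 = 8119 - 13276 = -5157$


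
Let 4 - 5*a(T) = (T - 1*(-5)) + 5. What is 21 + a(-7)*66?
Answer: 171/5 ≈ 34.200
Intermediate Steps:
a(T) = -6/5 - T/5 (a(T) = ⅘ - ((T - 1*(-5)) + 5)/5 = ⅘ - ((T + 5) + 5)/5 = ⅘ - ((5 + T) + 5)/5 = ⅘ - (10 + T)/5 = ⅘ + (-2 - T/5) = -6/5 - T/5)
21 + a(-7)*66 = 21 + (-6/5 - ⅕*(-7))*66 = 21 + (-6/5 + 7/5)*66 = 21 + (⅕)*66 = 21 + 66/5 = 171/5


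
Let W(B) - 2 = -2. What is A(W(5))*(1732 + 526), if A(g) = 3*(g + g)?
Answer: 0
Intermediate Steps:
W(B) = 0 (W(B) = 2 - 2 = 0)
A(g) = 6*g (A(g) = 3*(2*g) = 6*g)
A(W(5))*(1732 + 526) = (6*0)*(1732 + 526) = 0*2258 = 0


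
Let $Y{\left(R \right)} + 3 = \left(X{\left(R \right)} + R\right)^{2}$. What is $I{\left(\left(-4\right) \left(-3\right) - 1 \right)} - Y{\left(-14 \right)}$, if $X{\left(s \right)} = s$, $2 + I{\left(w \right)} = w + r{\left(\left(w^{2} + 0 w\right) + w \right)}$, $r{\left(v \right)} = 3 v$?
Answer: $-376$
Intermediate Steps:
$I{\left(w \right)} = -2 + 3 w^{2} + 4 w$ ($I{\left(w \right)} = -2 + \left(w + 3 \left(\left(w^{2} + 0 w\right) + w\right)\right) = -2 + \left(w + 3 \left(\left(w^{2} + 0\right) + w\right)\right) = -2 + \left(w + 3 \left(w^{2} + w\right)\right) = -2 + \left(w + 3 \left(w + w^{2}\right)\right) = -2 + \left(w + \left(3 w + 3 w^{2}\right)\right) = -2 + \left(3 w^{2} + 4 w\right) = -2 + 3 w^{2} + 4 w$)
$Y{\left(R \right)} = -3 + 4 R^{2}$ ($Y{\left(R \right)} = -3 + \left(R + R\right)^{2} = -3 + \left(2 R\right)^{2} = -3 + 4 R^{2}$)
$I{\left(\left(-4\right) \left(-3\right) - 1 \right)} - Y{\left(-14 \right)} = \left(-2 - -11 + 3 \left(\left(-4\right) \left(-3\right) - 1\right) \left(1 - -11\right)\right) - \left(-3 + 4 \left(-14\right)^{2}\right) = \left(-2 + \left(12 - 1\right) + 3 \left(12 - 1\right) \left(1 + \left(12 - 1\right)\right)\right) - \left(-3 + 4 \cdot 196\right) = \left(-2 + 11 + 3 \cdot 11 \left(1 + 11\right)\right) - \left(-3 + 784\right) = \left(-2 + 11 + 3 \cdot 11 \cdot 12\right) - 781 = \left(-2 + 11 + 396\right) - 781 = 405 - 781 = -376$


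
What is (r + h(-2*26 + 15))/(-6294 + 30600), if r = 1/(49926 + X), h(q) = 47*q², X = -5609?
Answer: 475248122/179528167 ≈ 2.6472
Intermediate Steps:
r = 1/44317 (r = 1/(49926 - 5609) = 1/44317 ≈ 2.2565e-5)
(r + h(-2*26 + 15))/(-6294 + 30600) = (1/44317 + 47*(-2*26 + 15)²)/(-6294 + 30600) = (1/44317 + 47*(-52 + 15)²)/24306 = (1/44317 + 47*(-37)²)*(1/24306) = (1/44317 + 47*1369)*(1/24306) = (1/44317 + 64343)*(1/24306) = (2851488732/44317)*(1/24306) = 475248122/179528167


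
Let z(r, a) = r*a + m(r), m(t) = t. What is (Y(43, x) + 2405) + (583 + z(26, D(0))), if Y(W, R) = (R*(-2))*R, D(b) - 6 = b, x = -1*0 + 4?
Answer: 3138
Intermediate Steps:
x = 4 (x = 0 + 4 = 4)
D(b) = 6 + b
z(r, a) = r + a*r (z(r, a) = r*a + r = a*r + r = r + a*r)
Y(W, R) = -2*R**2 (Y(W, R) = (-2*R)*R = -2*R**2)
(Y(43, x) + 2405) + (583 + z(26, D(0))) = (-2*4**2 + 2405) + (583 + 26*(1 + (6 + 0))) = (-2*16 + 2405) + (583 + 26*(1 + 6)) = (-32 + 2405) + (583 + 26*7) = 2373 + (583 + 182) = 2373 + 765 = 3138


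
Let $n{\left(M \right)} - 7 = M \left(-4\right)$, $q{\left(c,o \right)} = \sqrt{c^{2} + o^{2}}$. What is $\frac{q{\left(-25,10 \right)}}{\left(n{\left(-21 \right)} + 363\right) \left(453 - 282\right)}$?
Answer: $\frac{5 \sqrt{29}}{77634} \approx 0.00034683$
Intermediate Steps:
$n{\left(M \right)} = 7 - 4 M$ ($n{\left(M \right)} = 7 + M \left(-4\right) = 7 - 4 M$)
$\frac{q{\left(-25,10 \right)}}{\left(n{\left(-21 \right)} + 363\right) \left(453 - 282\right)} = \frac{\sqrt{\left(-25\right)^{2} + 10^{2}}}{\left(\left(7 - -84\right) + 363\right) \left(453 - 282\right)} = \frac{\sqrt{625 + 100}}{\left(\left(7 + 84\right) + 363\right) 171} = \frac{\sqrt{725}}{\left(91 + 363\right) 171} = \frac{5 \sqrt{29}}{454 \cdot 171} = \frac{5 \sqrt{29}}{77634}$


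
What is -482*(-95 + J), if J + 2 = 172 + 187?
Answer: -126284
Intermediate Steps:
J = 357 (J = -2 + (172 + 187) = -2 + 359 = 357)
-482*(-95 + J) = -482*(-95 + 357) = -482*262 = -126284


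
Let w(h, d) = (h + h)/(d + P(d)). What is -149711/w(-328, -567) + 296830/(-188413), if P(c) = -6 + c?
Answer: -8039185793375/30899732 ≈ -2.6017e+5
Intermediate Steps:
w(h, d) = 2*h/(-6 + 2*d) (w(h, d) = (h + h)/(d + (-6 + d)) = (2*h)/(-6 + 2*d) = 2*h/(-6 + 2*d))
-149711/w(-328, -567) + 296830/(-188413) = -149711/((-328/(-3 - 567))) + 296830/(-188413) = -149711/((-328/(-570))) + 296830*(-1/188413) = -149711/((-328*(-1/570))) - 296830/188413 = -149711/164/285 - 296830/188413 = -149711*285/164 - 296830/188413 = -42667635/164 - 296830/188413 = -8039185793375/30899732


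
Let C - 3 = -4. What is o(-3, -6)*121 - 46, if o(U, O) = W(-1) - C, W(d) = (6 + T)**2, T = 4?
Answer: 12175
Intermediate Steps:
C = -1 (C = 3 - 4 = -1)
W(d) = 100 (W(d) = (6 + 4)**2 = 10**2 = 100)
o(U, O) = 101 (o(U, O) = 100 - 1*(-1) = 100 + 1 = 101)
o(-3, -6)*121 - 46 = 101*121 - 46 = 12221 - 46 = 12175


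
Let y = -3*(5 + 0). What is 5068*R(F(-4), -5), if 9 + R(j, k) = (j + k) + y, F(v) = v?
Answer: -167244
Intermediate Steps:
y = -15 (y = -3*5 = -15)
R(j, k) = -24 + j + k (R(j, k) = -9 + ((j + k) - 15) = -9 + (-15 + j + k) = -24 + j + k)
5068*R(F(-4), -5) = 5068*(-24 - 4 - 5) = 5068*(-33) = -167244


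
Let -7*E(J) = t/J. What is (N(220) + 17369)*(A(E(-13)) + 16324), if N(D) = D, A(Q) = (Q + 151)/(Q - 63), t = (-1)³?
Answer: 823060334382/2867 ≈ 2.8708e+8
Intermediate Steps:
t = -1
E(J) = 1/(7*J) (E(J) = -(-1)/(7*J) = 1/(7*J))
A(Q) = (151 + Q)/(-63 + Q)
(N(220) + 17369)*(A(E(-13)) + 16324) = (220 + 17369)*((151 + (⅐)/(-13))/(-63 + (⅐)/(-13)) + 16324) = 17589*((151 + (⅐)*(-1/13))/(-63 + (⅐)*(-1/13)) + 16324) = 17589*((151 - 1/91)/(-63 - 1/91) + 16324) = 17589*((13740/91)/(-5734/91) + 16324) = 17589*(-91/5734*13740/91 + 16324) = 17589*(-6870/2867 + 16324) = 17589*(46794038/2867) = 823060334382/2867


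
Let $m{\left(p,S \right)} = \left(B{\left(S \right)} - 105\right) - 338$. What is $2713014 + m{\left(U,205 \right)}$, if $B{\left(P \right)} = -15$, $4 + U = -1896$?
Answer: $2712556$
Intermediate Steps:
$U = -1900$ ($U = -4 - 1896 = -1900$)
$m{\left(p,S \right)} = -458$ ($m{\left(p,S \right)} = \left(-15 - 105\right) - 338 = -120 - 338 = -458$)
$2713014 + m{\left(U,205 \right)} = 2713014 - 458 = 2712556$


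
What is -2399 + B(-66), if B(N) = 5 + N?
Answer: -2460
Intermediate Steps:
-2399 + B(-66) = -2399 + (5 - 66) = -2399 - 61 = -2460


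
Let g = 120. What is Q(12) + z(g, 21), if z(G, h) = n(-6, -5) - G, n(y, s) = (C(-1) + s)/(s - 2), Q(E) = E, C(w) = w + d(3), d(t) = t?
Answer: -753/7 ≈ -107.57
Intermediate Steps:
C(w) = 3 + w (C(w) = w + 3 = 3 + w)
n(y, s) = (2 + s)/(-2 + s) (n(y, s) = ((3 - 1) + s)/(s - 2) = (2 + s)/(-2 + s))
z(G, h) = 3/7 - G (z(G, h) = (2 - 5)/(-2 - 5) - G = -3/(-7) - G = -⅐*(-3) - G = 3/7 - G)
Q(12) + z(g, 21) = 12 + (3/7 - 1*120) = 12 + (3/7 - 120) = 12 - 837/7 = -753/7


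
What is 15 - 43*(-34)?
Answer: 1477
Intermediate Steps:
15 - 43*(-34) = 15 + 1462 = 1477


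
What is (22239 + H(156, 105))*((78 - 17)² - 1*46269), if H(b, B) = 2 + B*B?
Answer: -1415401768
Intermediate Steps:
H(b, B) = 2 + B²
(22239 + H(156, 105))*((78 - 17)² - 1*46269) = (22239 + (2 + 105²))*((78 - 17)² - 1*46269) = (22239 + (2 + 11025))*(61² - 46269) = (22239 + 11027)*(3721 - 46269) = 33266*(-42548) = -1415401768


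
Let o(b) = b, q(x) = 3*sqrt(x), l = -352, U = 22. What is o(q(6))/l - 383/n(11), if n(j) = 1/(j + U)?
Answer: -12639 - 3*sqrt(6)/352 ≈ -12639.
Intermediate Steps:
n(j) = 1/(22 + j) (n(j) = 1/(j + 22) = 1/(22 + j))
o(q(6))/l - 383/n(11) = (3*sqrt(6))/(-352) - 383/(1/(22 + 11)) = (3*sqrt(6))*(-1/352) - 383/(1/33) = -3*sqrt(6)/352 - 383/1/33 = -3*sqrt(6)/352 - 383*33 = -3*sqrt(6)/352 - 12639 = -12639 - 3*sqrt(6)/352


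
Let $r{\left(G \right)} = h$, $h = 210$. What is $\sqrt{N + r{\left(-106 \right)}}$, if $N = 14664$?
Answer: $\sqrt{14874} \approx 121.96$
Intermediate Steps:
$r{\left(G \right)} = 210$
$\sqrt{N + r{\left(-106 \right)}} = \sqrt{14664 + 210} = \sqrt{14874}$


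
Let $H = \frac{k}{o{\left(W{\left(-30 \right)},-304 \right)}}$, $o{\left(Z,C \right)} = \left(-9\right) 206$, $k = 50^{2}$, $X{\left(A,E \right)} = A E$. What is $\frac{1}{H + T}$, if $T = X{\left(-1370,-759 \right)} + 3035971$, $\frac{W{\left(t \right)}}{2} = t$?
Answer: $\frac{927}{3778266277} \approx 2.4535 \cdot 10^{-7}$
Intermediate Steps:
$W{\left(t \right)} = 2 t$
$k = 2500$
$o{\left(Z,C \right)} = -1854$
$T = 4075801$ ($T = \left(-1370\right) \left(-759\right) + 3035971 = 1039830 + 3035971 = 4075801$)
$H = - \frac{1250}{927}$ ($H = \frac{2500}{-1854} = 2500 \left(- \frac{1}{1854}\right) = - \frac{1250}{927} \approx -1.3484$)
$\frac{1}{H + T} = \frac{1}{- \frac{1250}{927} + 4075801} = \frac{1}{\frac{3778266277}{927}} = \frac{927}{3778266277}$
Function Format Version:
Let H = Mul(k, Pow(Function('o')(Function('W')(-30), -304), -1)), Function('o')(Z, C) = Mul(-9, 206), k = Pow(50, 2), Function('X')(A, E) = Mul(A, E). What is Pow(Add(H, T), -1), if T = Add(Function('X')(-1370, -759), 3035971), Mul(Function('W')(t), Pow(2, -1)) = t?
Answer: Rational(927, 3778266277) ≈ 2.4535e-7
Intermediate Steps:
Function('W')(t) = Mul(2, t)
k = 2500
Function('o')(Z, C) = -1854
T = 4075801 (T = Add(Mul(-1370, -759), 3035971) = Add(1039830, 3035971) = 4075801)
H = Rational(-1250, 927) (H = Mul(2500, Pow(-1854, -1)) = Mul(2500, Rational(-1, 1854)) = Rational(-1250, 927) ≈ -1.3484)
Pow(Add(H, T), -1) = Pow(Add(Rational(-1250, 927), 4075801), -1) = Pow(Rational(3778266277, 927), -1) = Rational(927, 3778266277)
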